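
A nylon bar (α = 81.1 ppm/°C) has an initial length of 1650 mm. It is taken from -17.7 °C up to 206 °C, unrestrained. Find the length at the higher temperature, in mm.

ΔT = 206 − (-17.7) = 223.7 K.
ΔL = α·L₀·ΔT = 81.1×10⁻⁶ × 1650 mm × 223.7 K = 29.9 mm.
L = L₀ + ΔL = 1650 + 29.9 = 1679.9 mm.

1679.9 mm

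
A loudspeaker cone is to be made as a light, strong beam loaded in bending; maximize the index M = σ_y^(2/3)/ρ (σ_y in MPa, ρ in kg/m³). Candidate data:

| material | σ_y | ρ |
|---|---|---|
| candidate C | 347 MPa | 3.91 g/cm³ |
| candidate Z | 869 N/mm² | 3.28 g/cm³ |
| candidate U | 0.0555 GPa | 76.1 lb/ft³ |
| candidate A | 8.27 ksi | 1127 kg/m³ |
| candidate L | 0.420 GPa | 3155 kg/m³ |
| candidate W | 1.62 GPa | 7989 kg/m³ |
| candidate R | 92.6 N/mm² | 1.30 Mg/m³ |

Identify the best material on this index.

candidate Z

In SI units:
  candidate C: σ_y = 347.0 MPa, ρ = 3910 kg/m³
  candidate Z: σ_y = 869.0 MPa, ρ = 3280 kg/m³
  candidate U: σ_y = 55.50 MPa, ρ = 1219 kg/m³
  candidate A: σ_y = 57.02 MPa, ρ = 1127 kg/m³
  candidate L: σ_y = 420.0 MPa, ρ = 3155 kg/m³
  candidate W: σ_y = 1620 MPa, ρ = 7989 kg/m³
  candidate R: σ_y = 92.60 MPa, ρ = 1300 kg/m³
  candidate Z: M = 27.8×10⁻³
  candidate L: M = 17.8×10⁻³
  candidate W: M = 17.3×10⁻³
  candidate R: M = 15.7×10⁻³
  candidate A: M = 13.1×10⁻³
  candidate C: M = 12.6×10⁻³
  candidate U: M = 11.9×10⁻³
Highest index: candidate Z.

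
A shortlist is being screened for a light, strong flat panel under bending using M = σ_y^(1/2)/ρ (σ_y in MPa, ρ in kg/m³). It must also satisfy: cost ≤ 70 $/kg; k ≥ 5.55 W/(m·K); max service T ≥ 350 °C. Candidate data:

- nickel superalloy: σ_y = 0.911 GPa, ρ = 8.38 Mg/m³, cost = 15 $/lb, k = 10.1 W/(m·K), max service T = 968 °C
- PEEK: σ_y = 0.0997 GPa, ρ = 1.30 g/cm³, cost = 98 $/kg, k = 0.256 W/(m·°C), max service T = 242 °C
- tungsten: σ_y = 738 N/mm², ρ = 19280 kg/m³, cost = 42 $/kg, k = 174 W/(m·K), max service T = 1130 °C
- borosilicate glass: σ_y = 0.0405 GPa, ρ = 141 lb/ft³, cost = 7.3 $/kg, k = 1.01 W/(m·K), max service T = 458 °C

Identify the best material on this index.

Screen on constraints: cost ≤ 70 $/kg; k ≥ 5.55 W/(m·K); max service T ≥ 350 °C. Survivors: nickel superalloy, tungsten.
Putting every candidate on a common basis:
  nickel superalloy: σ_y = 911.0 MPa, ρ = 8380 kg/m³
  tungsten: σ_y = 738.0 MPa, ρ = 19280 kg/m³
  nickel superalloy: M = 3.60×10⁻³
  tungsten: M = 1.41×10⁻³
The maximum is for nickel superalloy.

nickel superalloy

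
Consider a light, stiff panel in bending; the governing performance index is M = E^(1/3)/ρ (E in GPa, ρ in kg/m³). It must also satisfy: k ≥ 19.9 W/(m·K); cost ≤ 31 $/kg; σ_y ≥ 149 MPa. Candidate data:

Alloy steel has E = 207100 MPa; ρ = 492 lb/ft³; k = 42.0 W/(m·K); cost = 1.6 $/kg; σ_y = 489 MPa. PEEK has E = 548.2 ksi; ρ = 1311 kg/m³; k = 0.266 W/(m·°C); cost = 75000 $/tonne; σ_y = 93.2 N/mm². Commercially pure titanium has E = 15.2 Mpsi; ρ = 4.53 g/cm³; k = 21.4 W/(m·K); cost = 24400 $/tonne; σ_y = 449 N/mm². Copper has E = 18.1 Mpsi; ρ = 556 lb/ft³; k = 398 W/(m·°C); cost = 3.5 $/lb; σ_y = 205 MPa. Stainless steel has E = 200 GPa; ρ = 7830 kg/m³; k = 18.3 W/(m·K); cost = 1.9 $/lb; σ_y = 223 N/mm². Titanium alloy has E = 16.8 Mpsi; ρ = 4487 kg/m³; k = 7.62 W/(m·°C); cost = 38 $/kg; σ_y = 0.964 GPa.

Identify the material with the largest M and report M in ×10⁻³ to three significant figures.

Screen on constraints: k ≥ 19.9 W/(m·K); cost ≤ 31 $/kg; σ_y ≥ 149 MPa. Survivors: alloy steel, commercially pure titanium, copper.
After converting to SI:
  alloy steel: E = 207.1 GPa, ρ = 7881 kg/m³
  commercially pure titanium: E = 104.8 GPa, ρ = 4530 kg/m³
  copper: E = 124.8 GPa, ρ = 8906 kg/m³
  commercially pure titanium: M = 1.04×10⁻³
  alloy steel: M = 0.751×10⁻³
  copper: M = 0.561×10⁻³
The maximum is for commercially pure titanium.

commercially pure titanium, M = 1.04×10⁻³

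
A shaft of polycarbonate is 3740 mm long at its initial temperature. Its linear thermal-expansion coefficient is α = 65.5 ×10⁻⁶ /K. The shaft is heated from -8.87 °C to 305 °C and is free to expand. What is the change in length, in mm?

ΔT = 305 − (-8.87) = 313.9 K.
ΔL = α·L₀·ΔT = 65.5×10⁻⁶ × 3740 mm × 313.9 K = 76.9 mm.

76.9 mm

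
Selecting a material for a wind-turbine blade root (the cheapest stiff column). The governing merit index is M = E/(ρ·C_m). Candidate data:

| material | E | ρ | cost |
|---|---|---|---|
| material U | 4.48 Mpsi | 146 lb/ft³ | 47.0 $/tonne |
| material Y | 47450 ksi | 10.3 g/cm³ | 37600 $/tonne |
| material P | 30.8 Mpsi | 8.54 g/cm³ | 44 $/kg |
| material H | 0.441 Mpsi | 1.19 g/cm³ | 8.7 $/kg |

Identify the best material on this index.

Putting every candidate on a common basis:
  material U: E = 30.89 GPa, ρ = 2339 kg/m³, cost = 0.04700 $/kg
  material Y: E = 327.2 GPa, ρ = 10300 kg/m³, cost = 37.60 $/kg
  material P: E = 212.4 GPa, ρ = 8540 kg/m³, cost = 44.00 $/kg
  material H: E = 3.041 GPa, ρ = 1190 kg/m³, cost = 8.700 $/kg
  material U: M = 281 MN·m per $
  material Y: M = 0.845 MN·m per $
  material P: M = 0.565 MN·m per $
  material H: M = 0.294 MN·m per $
Material U ranks first.

material U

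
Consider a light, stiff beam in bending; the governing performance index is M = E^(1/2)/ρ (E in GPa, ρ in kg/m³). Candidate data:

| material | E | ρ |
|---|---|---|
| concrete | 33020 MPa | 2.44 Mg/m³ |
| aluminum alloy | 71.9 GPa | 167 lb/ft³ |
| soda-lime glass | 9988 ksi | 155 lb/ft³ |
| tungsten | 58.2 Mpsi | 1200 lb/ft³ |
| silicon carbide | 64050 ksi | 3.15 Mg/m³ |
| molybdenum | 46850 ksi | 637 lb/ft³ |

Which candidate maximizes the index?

After converting to SI:
  concrete: E = 33.02 GPa, ρ = 2440 kg/m³
  aluminum alloy: E = 71.90 GPa, ρ = 2675 kg/m³
  soda-lime glass: E = 68.86 GPa, ρ = 2483 kg/m³
  tungsten: E = 401.3 GPa, ρ = 19220 kg/m³
  silicon carbide: E = 441.6 GPa, ρ = 3150 kg/m³
  molybdenum: E = 323.0 GPa, ρ = 10200 kg/m³
  silicon carbide: M = 6.67×10⁻³
  soda-lime glass: M = 3.34×10⁻³
  aluminum alloy: M = 3.17×10⁻³
  concrete: M = 2.36×10⁻³
  molybdenum: M = 1.76×10⁻³
  tungsten: M = 1.04×10⁻³
Silicon carbide has the largest M.

silicon carbide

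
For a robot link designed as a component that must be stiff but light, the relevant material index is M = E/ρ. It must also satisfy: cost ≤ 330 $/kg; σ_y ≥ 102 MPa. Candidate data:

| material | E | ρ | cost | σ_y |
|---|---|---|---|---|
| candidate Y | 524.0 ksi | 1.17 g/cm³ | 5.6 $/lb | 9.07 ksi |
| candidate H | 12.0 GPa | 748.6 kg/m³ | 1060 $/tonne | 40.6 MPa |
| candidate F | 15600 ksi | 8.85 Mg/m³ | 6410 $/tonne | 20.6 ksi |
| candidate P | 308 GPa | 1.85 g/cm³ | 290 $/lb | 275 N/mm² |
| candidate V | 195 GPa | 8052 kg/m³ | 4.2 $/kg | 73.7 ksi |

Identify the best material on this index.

candidate V

Screen on constraints: cost ≤ 330 $/kg; σ_y ≥ 102 MPa. Survivors: candidate F, candidate V.
In SI units:
  candidate F: E = 107.6 GPa, ρ = 8850 kg/m³
  candidate V: E = 195.0 GPa, ρ = 8052 kg/m³
  candidate V: M = 24.2 MN·m/kg
  candidate F: M = 12.2 MN·m/kg
Candidate V ranks first.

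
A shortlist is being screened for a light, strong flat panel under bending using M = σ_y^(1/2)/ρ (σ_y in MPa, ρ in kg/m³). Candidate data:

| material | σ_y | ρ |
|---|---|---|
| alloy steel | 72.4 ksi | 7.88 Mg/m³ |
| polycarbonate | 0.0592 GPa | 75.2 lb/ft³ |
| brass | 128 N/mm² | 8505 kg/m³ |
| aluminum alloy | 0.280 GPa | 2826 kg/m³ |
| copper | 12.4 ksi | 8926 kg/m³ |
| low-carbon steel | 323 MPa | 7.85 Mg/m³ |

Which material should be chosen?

In SI units:
  alloy steel: σ_y = 499.2 MPa, ρ = 7880 kg/m³
  polycarbonate: σ_y = 59.20 MPa, ρ = 1205 kg/m³
  brass: σ_y = 128.0 MPa, ρ = 8505 kg/m³
  aluminum alloy: σ_y = 280.0 MPa, ρ = 2826 kg/m³
  copper: σ_y = 85.50 MPa, ρ = 8926 kg/m³
  low-carbon steel: σ_y = 323.0 MPa, ρ = 7850 kg/m³
  polycarbonate: M = 6.39×10⁻³
  aluminum alloy: M = 5.92×10⁻³
  alloy steel: M = 2.84×10⁻³
  low-carbon steel: M = 2.29×10⁻³
  brass: M = 1.33×10⁻³
  copper: M = 1.04×10⁻³
The maximum is for polycarbonate.

polycarbonate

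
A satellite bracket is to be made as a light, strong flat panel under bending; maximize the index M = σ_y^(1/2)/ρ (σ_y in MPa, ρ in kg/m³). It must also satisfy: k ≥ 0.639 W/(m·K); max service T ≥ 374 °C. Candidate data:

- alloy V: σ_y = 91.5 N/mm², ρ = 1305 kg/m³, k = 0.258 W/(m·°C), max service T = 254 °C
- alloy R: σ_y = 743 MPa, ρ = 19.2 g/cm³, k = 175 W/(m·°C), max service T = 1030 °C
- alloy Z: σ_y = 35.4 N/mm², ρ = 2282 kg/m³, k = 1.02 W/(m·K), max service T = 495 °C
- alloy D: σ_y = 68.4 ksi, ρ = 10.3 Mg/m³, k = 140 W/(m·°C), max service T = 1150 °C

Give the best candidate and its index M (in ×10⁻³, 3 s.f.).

alloy Z, M = 2.61×10⁻³

Screen on constraints: k ≥ 0.639 W/(m·K); max service T ≥ 374 °C. Survivors: alloy R, alloy Z, alloy D.
Convert each candidate to consistent units, then evaluate M:
  alloy R: σ_y = 743.0 MPa, ρ = 19200 kg/m³
  alloy Z: σ_y = 35.40 MPa, ρ = 2282 kg/m³
  alloy D: σ_y = 471.6 MPa, ρ = 10300 kg/m³
  alloy Z: M = 2.61×10⁻³
  alloy D: M = 2.11×10⁻³
  alloy R: M = 1.42×10⁻³
The maximum is for alloy Z.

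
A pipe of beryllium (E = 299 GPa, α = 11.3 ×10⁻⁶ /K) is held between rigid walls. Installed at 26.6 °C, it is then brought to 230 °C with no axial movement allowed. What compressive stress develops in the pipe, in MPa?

ΔT = 203.4 K. Constrained thermal stress σ = E·α·ΔT = 299.0×10³ MPa × 11.3×10⁻⁶ × 203.4 = 687 MPa (compressive).

687 MPa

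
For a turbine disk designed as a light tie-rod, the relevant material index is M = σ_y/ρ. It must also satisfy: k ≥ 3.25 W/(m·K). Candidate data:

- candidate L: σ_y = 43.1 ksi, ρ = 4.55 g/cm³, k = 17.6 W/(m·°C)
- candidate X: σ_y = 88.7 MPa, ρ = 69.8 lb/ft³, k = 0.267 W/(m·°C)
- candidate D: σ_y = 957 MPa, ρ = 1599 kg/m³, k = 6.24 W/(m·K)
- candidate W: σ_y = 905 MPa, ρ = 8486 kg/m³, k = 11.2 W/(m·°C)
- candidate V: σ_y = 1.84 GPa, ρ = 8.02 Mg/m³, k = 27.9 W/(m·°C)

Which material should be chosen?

candidate D

Screen on constraints: k ≥ 3.25 W/(m·K). Survivors: candidate L, candidate D, candidate W, candidate V.
Putting every candidate on a common basis:
  candidate L: σ_y = 297.2 MPa, ρ = 4550 kg/m³
  candidate D: σ_y = 957.0 MPa, ρ = 1599 kg/m³
  candidate W: σ_y = 905.0 MPa, ρ = 8486 kg/m³
  candidate V: σ_y = 1840 MPa, ρ = 8020 kg/m³
  candidate D: M = 598 kN·m/kg
  candidate V: M = 229 kN·m/kg
  candidate W: M = 107 kN·m/kg
  candidate L: M = 65.3 kN·m/kg
Candidate D has the largest M.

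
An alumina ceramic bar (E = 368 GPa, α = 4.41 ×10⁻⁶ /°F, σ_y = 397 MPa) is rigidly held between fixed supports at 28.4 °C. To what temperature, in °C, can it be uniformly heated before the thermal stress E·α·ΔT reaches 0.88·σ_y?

α = 4.41×10⁻⁶/°F × 9/5 = 7.94×10⁻⁶/K.
E·α·ΔT = 349.4 MPa ⇒ ΔT = 349.4 / (368.0×10³ × 7.94×10⁻⁶) = 119.6 K.
T = 28.4 + 119.6 = 148.0 °C.

148 °C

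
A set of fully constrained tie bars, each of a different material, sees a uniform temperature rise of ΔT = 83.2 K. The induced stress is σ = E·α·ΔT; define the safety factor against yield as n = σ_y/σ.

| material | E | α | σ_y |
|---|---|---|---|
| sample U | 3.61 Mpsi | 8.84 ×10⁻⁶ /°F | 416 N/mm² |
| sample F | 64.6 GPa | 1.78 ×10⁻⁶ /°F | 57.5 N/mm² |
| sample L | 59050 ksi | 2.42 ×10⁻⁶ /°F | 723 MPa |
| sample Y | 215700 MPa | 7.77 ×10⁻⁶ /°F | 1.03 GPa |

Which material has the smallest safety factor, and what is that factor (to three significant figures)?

In consistent units (E in GPa, α in ×10⁻⁶/K, σ_y in MPa):
  sample U: E = 24.89, α = 15.9, σ_y = 416.0 → σ = 33.0 MPa, n = 12.6
  sample F: E = 64.60, α = 3.20, σ_y = 57.50 → σ = 17.2 MPa, n = 3.34
  sample L: E = 407.1, α = 4.36, σ_y = 723.0 → σ = 148 MPa, n = 4.90
  sample Y: E = 215.7, α = 14.0, σ_y = 1030 → σ = 251 MPa, n = 4.10
The minimum is sample F at n = 3.34.

sample F, n = 3.34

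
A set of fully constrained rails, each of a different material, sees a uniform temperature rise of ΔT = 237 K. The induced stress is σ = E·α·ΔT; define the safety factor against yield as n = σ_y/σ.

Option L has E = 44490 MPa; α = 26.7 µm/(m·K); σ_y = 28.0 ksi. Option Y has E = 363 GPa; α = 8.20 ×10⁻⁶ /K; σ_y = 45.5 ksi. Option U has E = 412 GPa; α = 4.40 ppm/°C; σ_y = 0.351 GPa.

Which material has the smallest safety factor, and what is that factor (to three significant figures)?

Per material, after unit conversion:
  option L: E = 44.49, α = 26.7, σ_y = 193.1 → σ = 282 MPa, n = 0.686
  option Y: E = 363.0, α = 8.20, σ_y = 313.7 → σ = 705 MPa, n = 0.445
  option U: E = 412.0, α = 4.40, σ_y = 351.0 → σ = 430 MPa, n = 0.817
Smallest n: option Y with n = 0.445.

option Y, n = 0.445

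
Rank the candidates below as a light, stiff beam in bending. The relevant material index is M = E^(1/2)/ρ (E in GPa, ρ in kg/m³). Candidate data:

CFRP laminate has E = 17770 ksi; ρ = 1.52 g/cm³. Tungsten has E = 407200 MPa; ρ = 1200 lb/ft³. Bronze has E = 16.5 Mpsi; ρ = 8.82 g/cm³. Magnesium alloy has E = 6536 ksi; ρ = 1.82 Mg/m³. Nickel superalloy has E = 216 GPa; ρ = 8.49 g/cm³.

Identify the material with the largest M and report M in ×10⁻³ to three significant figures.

CFRP laminate, M = 7.28×10⁻³

Normalizing units and computing the index:
  CFRP laminate: E = 122.5 GPa, ρ = 1520 kg/m³
  tungsten: E = 407.2 GPa, ρ = 19220 kg/m³
  bronze: E = 113.8 GPa, ρ = 8820 kg/m³
  magnesium alloy: E = 45.06 GPa, ρ = 1820 kg/m³
  nickel superalloy: E = 216.0 GPa, ρ = 8490 kg/m³
  CFRP laminate: M = 7.28×10⁻³
  magnesium alloy: M = 3.69×10⁻³
  nickel superalloy: M = 1.73×10⁻³
  bronze: M = 1.21×10⁻³
  tungsten: M = 1.05×10⁻³
CFRP laminate ranks first.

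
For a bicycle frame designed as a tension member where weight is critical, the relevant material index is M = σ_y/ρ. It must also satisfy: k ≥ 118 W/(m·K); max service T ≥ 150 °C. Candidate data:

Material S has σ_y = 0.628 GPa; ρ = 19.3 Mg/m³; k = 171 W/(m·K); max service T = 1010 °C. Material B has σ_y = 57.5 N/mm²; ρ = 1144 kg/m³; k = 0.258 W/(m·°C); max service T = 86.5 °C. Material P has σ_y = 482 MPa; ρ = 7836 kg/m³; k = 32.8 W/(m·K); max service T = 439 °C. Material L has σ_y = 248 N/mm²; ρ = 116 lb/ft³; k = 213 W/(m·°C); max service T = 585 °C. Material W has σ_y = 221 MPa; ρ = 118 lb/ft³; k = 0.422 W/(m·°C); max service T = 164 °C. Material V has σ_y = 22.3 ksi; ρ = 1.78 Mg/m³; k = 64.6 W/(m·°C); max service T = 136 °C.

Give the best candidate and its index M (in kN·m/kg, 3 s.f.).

Screen on constraints: k ≥ 118 W/(m·K); max service T ≥ 150 °C. Survivors: material S, material L.
After converting to SI:
  material S: σ_y = 628.0 MPa, ρ = 19300 kg/m³
  material L: σ_y = 248.0 MPa, ρ = 1858 kg/m³
  material L: M = 133 kN·m/kg
  material S: M = 32.5 kN·m/kg
Material L has the largest M.

material L, M = 133 kN·m/kg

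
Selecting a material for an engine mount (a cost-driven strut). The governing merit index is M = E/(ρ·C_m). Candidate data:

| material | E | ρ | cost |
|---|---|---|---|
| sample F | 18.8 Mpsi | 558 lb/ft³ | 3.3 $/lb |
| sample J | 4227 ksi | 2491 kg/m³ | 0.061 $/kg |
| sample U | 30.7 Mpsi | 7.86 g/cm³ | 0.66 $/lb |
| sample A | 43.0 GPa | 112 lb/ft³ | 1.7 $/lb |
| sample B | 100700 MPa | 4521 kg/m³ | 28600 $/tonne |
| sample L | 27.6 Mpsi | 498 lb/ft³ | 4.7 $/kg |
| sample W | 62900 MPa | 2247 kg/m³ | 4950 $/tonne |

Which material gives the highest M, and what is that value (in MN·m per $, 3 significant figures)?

Normalizing units and computing the index:
  sample F: E = 129.6 GPa, ρ = 8938 kg/m³, cost = 7.275 $/kg
  sample J: E = 29.14 GPa, ρ = 2491 kg/m³, cost = 0.06100 $/kg
  sample U: E = 211.7 GPa, ρ = 7860 kg/m³, cost = 1.455 $/kg
  sample A: E = 43.00 GPa, ρ = 1794 kg/m³, cost = 3.748 $/kg
  sample B: E = 100.7 GPa, ρ = 4521 kg/m³, cost = 28.60 $/kg
  sample L: E = 190.3 GPa, ρ = 7977 kg/m³, cost = 4.700 $/kg
  sample W: E = 62.90 GPa, ρ = 2247 kg/m³, cost = 4.950 $/kg
  sample J: M = 192 MN·m per $
  sample U: M = 18.5 MN·m per $
  sample A: M = 6.40 MN·m per $
  sample W: M = 5.66 MN·m per $
  sample L: M = 5.08 MN·m per $
  sample F: M = 1.99 MN·m per $
  sample B: M = 0.779 MN·m per $
Highest index: sample J.

sample J, M = 192 MN·m per $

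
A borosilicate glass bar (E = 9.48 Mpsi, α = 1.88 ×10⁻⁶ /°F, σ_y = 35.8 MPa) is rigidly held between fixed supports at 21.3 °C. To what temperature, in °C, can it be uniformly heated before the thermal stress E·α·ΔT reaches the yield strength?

E = 9.48 Mpsi = 65.36 GPa.
α = 1.88×10⁻⁶/°F × 9/5 = 3.38×10⁻⁶/K.
E·α·ΔT = 35.80 MPa ⇒ ΔT = 35.80 / (65.36×10³ × 3.38×10⁻⁶) = 161.9 K.
T = 21.3 + 161.9 = 183.2 °C.

183 °C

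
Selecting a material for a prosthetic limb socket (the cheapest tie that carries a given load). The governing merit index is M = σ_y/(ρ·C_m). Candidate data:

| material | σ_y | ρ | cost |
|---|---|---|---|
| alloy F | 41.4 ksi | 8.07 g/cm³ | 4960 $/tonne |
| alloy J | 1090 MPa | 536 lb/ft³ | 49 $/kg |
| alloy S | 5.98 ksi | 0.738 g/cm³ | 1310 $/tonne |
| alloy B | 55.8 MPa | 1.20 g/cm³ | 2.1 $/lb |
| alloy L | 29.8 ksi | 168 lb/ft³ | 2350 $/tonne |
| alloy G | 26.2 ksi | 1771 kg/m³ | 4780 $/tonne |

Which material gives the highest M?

alloy S

After converting to SI:
  alloy F: σ_y = 285.4 MPa, ρ = 8070 kg/m³, cost = 4.960 $/kg
  alloy J: σ_y = 1090 MPa, ρ = 8586 kg/m³, cost = 49.00 $/kg
  alloy S: σ_y = 41.23 MPa, ρ = 738.0 kg/m³, cost = 1.310 $/kg
  alloy B: σ_y = 55.80 MPa, ρ = 1200 kg/m³, cost = 4.630 $/kg
  alloy L: σ_y = 205.5 MPa, ρ = 2691 kg/m³, cost = 2.350 $/kg
  alloy G: σ_y = 180.6 MPa, ρ = 1771 kg/m³, cost = 4.780 $/kg
  alloy S: M = 42.6 kN·m per $
  alloy L: M = 32.5 kN·m per $
  alloy G: M = 21.3 kN·m per $
  alloy B: M = 10.0 kN·m per $
  alloy F: M = 7.13 kN·m per $
  alloy J: M = 2.59 kN·m per $
Alloy S ranks first.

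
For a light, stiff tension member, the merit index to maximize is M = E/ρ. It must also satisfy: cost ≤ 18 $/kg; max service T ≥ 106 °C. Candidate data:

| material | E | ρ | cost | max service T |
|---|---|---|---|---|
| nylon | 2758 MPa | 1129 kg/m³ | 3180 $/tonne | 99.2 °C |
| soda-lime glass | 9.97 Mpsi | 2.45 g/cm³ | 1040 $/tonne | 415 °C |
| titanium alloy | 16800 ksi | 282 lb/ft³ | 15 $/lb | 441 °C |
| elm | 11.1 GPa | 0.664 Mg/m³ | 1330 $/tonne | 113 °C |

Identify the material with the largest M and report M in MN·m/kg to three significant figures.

soda-lime glass, M = 28.1 MN·m/kg

Screen on constraints: cost ≤ 18 $/kg; max service T ≥ 106 °C. Survivors: soda-lime glass, elm.
After converting to SI:
  soda-lime glass: E = 68.74 GPa, ρ = 2450 kg/m³
  elm: E = 11.10 GPa, ρ = 664.0 kg/m³
  soda-lime glass: M = 28.1 MN·m/kg
  elm: M = 16.7 MN·m/kg
Soda-lime glass has the largest M.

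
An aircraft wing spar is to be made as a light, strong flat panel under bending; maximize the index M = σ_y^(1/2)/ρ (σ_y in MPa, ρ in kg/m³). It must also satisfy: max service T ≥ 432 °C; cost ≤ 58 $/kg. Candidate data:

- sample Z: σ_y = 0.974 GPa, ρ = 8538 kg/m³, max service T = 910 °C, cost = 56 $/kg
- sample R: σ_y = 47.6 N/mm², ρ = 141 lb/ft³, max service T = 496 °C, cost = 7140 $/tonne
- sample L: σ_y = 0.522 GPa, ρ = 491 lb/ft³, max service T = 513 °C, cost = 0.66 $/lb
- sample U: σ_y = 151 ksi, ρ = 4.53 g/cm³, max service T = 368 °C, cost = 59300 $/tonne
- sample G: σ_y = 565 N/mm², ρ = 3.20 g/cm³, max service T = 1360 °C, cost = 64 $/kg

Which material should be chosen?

sample Z

Screen on constraints: max service T ≥ 432 °C; cost ≤ 58 $/kg. Survivors: sample Z, sample R, sample L.
Convert each candidate to consistent units, then evaluate M:
  sample Z: σ_y = 974.0 MPa, ρ = 8538 kg/m³
  sample R: σ_y = 47.60 MPa, ρ = 2259 kg/m³
  sample L: σ_y = 522.0 MPa, ρ = 7865 kg/m³
  sample Z: M = 3.66×10⁻³
  sample R: M = 3.05×10⁻³
  sample L: M = 2.90×10⁻³
Highest index: sample Z.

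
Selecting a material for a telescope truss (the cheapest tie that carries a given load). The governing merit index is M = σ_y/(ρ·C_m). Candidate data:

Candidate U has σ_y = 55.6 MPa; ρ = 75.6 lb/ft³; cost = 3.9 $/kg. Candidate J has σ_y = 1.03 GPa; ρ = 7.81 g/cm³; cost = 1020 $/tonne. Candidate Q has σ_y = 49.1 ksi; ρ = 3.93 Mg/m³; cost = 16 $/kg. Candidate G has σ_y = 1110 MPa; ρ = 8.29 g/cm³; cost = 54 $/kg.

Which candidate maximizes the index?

Putting every candidate on a common basis:
  candidate U: σ_y = 55.60 MPa, ρ = 1211 kg/m³, cost = 3.900 $/kg
  candidate J: σ_y = 1030 MPa, ρ = 7810 kg/m³, cost = 1.020 $/kg
  candidate Q: σ_y = 338.5 MPa, ρ = 3930 kg/m³, cost = 16.00 $/kg
  candidate G: σ_y = 1110 MPa, ρ = 8290 kg/m³, cost = 54.00 $/kg
  candidate J: M = 129 kN·m per $
  candidate U: M = 11.8 kN·m per $
  candidate Q: M = 5.38 kN·m per $
  candidate G: M = 2.48 kN·m per $
Candidate J ranks first.

candidate J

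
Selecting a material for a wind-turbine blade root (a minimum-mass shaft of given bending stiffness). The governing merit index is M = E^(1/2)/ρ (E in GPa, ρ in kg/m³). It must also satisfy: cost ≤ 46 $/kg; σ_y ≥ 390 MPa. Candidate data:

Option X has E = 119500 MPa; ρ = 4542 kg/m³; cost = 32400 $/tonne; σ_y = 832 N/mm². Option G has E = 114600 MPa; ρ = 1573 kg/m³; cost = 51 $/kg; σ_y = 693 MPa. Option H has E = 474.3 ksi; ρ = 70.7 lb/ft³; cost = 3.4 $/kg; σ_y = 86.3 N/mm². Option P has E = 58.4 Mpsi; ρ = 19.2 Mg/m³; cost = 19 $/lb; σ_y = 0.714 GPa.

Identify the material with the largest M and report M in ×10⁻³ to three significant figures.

Screen on constraints: cost ≤ 46 $/kg; σ_y ≥ 390 MPa. Survivors: option X, option P.
In SI units:
  option X: E = 119.5 GPa, ρ = 4542 kg/m³
  option P: E = 402.7 GPa, ρ = 19200 kg/m³
  option X: M = 2.41×10⁻³
  option P: M = 1.05×10⁻³
Highest index: option X.

option X, M = 2.41×10⁻³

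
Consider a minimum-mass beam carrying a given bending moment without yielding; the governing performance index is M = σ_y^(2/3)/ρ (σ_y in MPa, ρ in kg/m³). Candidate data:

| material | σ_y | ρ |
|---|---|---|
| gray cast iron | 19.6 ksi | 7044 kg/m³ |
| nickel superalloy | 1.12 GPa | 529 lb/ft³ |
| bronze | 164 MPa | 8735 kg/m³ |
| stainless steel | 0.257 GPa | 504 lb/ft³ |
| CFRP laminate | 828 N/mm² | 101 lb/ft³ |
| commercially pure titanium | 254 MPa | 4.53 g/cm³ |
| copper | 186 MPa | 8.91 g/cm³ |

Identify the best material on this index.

Putting every candidate on a common basis:
  gray cast iron: σ_y = 135.1 MPa, ρ = 7044 kg/m³
  nickel superalloy: σ_y = 1120 MPa, ρ = 8474 kg/m³
  bronze: σ_y = 164.0 MPa, ρ = 8735 kg/m³
  stainless steel: σ_y = 257.0 MPa, ρ = 8073 kg/m³
  CFRP laminate: σ_y = 828.0 MPa, ρ = 1618 kg/m³
  commercially pure titanium: σ_y = 254.0 MPa, ρ = 4530 kg/m³
  copper: σ_y = 186.0 MPa, ρ = 8910 kg/m³
  CFRP laminate: M = 54.5×10⁻³
  nickel superalloy: M = 12.7×10⁻³
  commercially pure titanium: M = 8.85×10⁻³
  stainless steel: M = 5.01×10⁻³
  gray cast iron: M = 3.74×10⁻³
  copper: M = 3.66×10⁻³
  bronze: M = 3.43×10⁻³
The maximum is for CFRP laminate.

CFRP laminate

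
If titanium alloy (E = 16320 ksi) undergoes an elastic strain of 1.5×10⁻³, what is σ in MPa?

E = 16320 ksi = 112.5 GPa.
σ = E·ε = 112500 MPa × 1.5×10⁻³ = 169 MPa.

169 MPa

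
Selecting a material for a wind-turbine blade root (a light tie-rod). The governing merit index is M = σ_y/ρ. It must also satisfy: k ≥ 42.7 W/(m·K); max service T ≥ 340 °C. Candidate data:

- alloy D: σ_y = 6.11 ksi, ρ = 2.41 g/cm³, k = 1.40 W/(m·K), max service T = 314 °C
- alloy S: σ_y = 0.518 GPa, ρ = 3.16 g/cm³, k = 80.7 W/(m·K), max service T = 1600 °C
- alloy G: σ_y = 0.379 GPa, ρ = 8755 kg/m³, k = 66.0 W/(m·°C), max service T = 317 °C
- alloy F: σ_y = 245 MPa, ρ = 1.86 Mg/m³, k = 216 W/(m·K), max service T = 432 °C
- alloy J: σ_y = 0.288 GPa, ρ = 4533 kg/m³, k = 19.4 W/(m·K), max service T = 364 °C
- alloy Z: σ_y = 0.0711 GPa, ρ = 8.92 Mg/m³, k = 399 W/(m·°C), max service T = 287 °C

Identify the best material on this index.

alloy S

Screen on constraints: k ≥ 42.7 W/(m·K); max service T ≥ 340 °C. Survivors: alloy S, alloy F.
Normalizing units and computing the index:
  alloy S: σ_y = 518.0 MPa, ρ = 3160 kg/m³
  alloy F: σ_y = 245.0 MPa, ρ = 1860 kg/m³
  alloy S: M = 164 kN·m/kg
  alloy F: M = 132 kN·m/kg
Highest index: alloy S.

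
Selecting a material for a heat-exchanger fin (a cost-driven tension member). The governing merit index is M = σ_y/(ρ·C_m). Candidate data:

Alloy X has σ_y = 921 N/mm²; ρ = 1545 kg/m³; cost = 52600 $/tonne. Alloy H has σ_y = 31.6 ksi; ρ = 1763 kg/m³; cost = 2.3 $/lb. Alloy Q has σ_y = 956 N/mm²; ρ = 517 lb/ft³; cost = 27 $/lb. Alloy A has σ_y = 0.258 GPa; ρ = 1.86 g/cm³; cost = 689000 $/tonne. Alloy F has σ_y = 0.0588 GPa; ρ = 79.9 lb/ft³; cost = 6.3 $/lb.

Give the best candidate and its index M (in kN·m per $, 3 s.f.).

alloy H, M = 24.4 kN·m per $

Convert each candidate to consistent units, then evaluate M:
  alloy X: σ_y = 921.0 MPa, ρ = 1545 kg/m³, cost = 52.60 $/kg
  alloy H: σ_y = 217.9 MPa, ρ = 1763 kg/m³, cost = 5.071 $/kg
  alloy Q: σ_y = 956.0 MPa, ρ = 8282 kg/m³, cost = 59.52 $/kg
  alloy A: σ_y = 258.0 MPa, ρ = 1860 kg/m³, cost = 689.0 $/kg
  alloy F: σ_y = 58.80 MPa, ρ = 1280 kg/m³, cost = 13.89 $/kg
  alloy H: M = 24.4 kN·m per $
  alloy X: M = 11.3 kN·m per $
  alloy F: M = 3.31 kN·m per $
  alloy Q: M = 1.94 kN·m per $
  alloy A: M = 0.201 kN·m per $
Alloy H has the largest M.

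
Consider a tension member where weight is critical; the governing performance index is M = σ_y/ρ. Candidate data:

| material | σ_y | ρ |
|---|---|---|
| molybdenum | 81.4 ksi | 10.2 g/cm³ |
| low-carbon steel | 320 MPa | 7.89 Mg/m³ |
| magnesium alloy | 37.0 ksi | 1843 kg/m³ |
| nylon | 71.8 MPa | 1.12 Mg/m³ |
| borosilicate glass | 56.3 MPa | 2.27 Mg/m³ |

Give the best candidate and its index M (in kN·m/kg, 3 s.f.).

magnesium alloy, M = 138 kN·m/kg

Convert each candidate to consistent units, then evaluate M:
  molybdenum: σ_y = 561.2 MPa, ρ = 10200 kg/m³
  low-carbon steel: σ_y = 320.0 MPa, ρ = 7890 kg/m³
  magnesium alloy: σ_y = 255.1 MPa, ρ = 1843 kg/m³
  nylon: σ_y = 71.80 MPa, ρ = 1120 kg/m³
  borosilicate glass: σ_y = 56.30 MPa, ρ = 2270 kg/m³
  magnesium alloy: M = 138 kN·m/kg
  nylon: M = 64.1 kN·m/kg
  molybdenum: M = 55.0 kN·m/kg
  low-carbon steel: M = 40.6 kN·m/kg
  borosilicate glass: M = 24.8 kN·m/kg
Magnesium alloy has the largest M.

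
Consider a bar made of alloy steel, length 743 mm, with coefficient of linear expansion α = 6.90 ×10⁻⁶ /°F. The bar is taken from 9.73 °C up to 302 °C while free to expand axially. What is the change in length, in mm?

Convert α: 6.90×10⁻⁶/°F × (9/5) = 12.4×10⁻⁶/K.
ΔT = 302 − 9.73 = 292.3 K.
ΔL = α·L₀·ΔT = 12.4×10⁻⁶ × 743 mm × 292.3 K = 2.70 mm.

2.70 mm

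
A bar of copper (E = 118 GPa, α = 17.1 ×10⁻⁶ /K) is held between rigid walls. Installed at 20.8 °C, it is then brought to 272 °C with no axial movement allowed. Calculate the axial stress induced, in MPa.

507 MPa

ΔT = 251.2 K. Constrained thermal stress σ = E·α·ΔT = 118.0×10³ MPa × 17.1×10⁻⁶ × 251.2 = 507 MPa (compressive).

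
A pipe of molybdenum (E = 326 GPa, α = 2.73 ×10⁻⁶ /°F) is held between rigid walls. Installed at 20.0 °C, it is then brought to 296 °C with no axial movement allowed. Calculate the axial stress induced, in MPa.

442 MPa

α = 2.73×10⁻⁶/°F × 9/5 = 4.91×10⁻⁶/K.
ΔT = 276.0 K. Constrained thermal stress σ = E·α·ΔT = 326.0×10³ MPa × 4.91×10⁻⁶ × 276.0 = 442 MPa (compressive).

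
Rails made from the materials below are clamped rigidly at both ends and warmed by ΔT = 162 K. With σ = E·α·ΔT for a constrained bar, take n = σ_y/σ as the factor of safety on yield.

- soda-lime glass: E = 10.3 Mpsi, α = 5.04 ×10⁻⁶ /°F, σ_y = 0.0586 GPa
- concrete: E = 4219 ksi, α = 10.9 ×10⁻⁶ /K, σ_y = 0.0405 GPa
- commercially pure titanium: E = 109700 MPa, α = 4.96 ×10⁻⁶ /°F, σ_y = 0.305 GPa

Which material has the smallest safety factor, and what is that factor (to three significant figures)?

soda-lime glass, n = 0.561

Converting E to GPa, α to ×10⁻⁶/K, σ_y to MPa, then σ and n for each:
  soda-lime glass: E = 71.02, α = 9.07, σ_y = 58.60 → σ = 104 MPa, n = 0.561
  concrete: E = 29.09, α = 10.9, σ_y = 40.50 → σ = 51.4 MPa, n = 0.788
  commercially pure titanium: E = 109.7, α = 8.93, σ_y = 305.0 → σ = 159 MPa, n = 1.92
Soda-lime glass has the lowest safety factor, n = 0.561.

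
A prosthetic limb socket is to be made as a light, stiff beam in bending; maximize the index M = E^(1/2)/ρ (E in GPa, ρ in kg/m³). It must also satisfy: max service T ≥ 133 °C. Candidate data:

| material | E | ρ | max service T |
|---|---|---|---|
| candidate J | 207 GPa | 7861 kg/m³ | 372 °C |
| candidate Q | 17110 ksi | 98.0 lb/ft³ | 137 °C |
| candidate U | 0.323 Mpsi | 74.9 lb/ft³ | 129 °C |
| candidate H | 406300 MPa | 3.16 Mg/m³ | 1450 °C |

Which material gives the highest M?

candidate Q

Screen on constraints: max service T ≥ 133 °C. Survivors: candidate J, candidate Q, candidate H.
Convert each candidate to consistent units, then evaluate M:
  candidate J: E = 207.0 GPa, ρ = 7861 kg/m³
  candidate Q: E = 118.0 GPa, ρ = 1570 kg/m³
  candidate H: E = 406.3 GPa, ρ = 3160 kg/m³
  candidate Q: M = 6.92×10⁻³
  candidate H: M = 6.38×10⁻³
  candidate J: M = 1.83×10⁻³
Highest index: candidate Q.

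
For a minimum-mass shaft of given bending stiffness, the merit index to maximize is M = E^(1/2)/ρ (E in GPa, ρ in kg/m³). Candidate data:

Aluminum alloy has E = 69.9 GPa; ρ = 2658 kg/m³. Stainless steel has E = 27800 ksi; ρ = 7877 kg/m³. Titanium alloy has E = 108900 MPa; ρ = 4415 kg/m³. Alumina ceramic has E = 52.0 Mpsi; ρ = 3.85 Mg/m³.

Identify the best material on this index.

After converting to SI:
  aluminum alloy: E = 69.90 GPa, ρ = 2658 kg/m³
  stainless steel: E = 191.7 GPa, ρ = 7877 kg/m³
  titanium alloy: E = 108.9 GPa, ρ = 4415 kg/m³
  alumina ceramic: E = 358.5 GPa, ρ = 3850 kg/m³
  alumina ceramic: M = 4.92×10⁻³
  aluminum alloy: M = 3.15×10⁻³
  titanium alloy: M = 2.36×10⁻³
  stainless steel: M = 1.76×10⁻³
The maximum is for alumina ceramic.

alumina ceramic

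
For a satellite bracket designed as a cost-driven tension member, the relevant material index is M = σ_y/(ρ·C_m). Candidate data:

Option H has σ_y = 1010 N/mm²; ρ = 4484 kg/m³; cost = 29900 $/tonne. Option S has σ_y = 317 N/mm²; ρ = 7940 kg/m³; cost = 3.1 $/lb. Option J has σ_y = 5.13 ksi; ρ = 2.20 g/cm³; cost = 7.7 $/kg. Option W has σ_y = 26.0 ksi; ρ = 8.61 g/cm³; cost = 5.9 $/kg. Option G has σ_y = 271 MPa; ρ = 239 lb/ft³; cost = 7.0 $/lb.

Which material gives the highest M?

Putting every candidate on a common basis:
  option H: σ_y = 1010 MPa, ρ = 4484 kg/m³, cost = 29.90 $/kg
  option S: σ_y = 317.0 MPa, ρ = 7940 kg/m³, cost = 6.834 $/kg
  option J: σ_y = 35.37 MPa, ρ = 2200 kg/m³, cost = 7.700 $/kg
  option W: σ_y = 179.3 MPa, ρ = 8610 kg/m³, cost = 5.900 $/kg
  option G: σ_y = 271.0 MPa, ρ = 3828 kg/m³, cost = 15.43 $/kg
  option H: M = 7.53 kN·m per $
  option S: M = 5.84 kN·m per $
  option G: M = 4.59 kN·m per $
  option W: M = 3.53 kN·m per $
  option J: M = 2.09 kN·m per $
Highest index: option H.

option H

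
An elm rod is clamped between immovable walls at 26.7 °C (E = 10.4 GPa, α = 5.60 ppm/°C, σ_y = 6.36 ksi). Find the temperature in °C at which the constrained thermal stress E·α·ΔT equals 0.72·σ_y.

σ_y = 6.36 ksi = 43.85 MPa.
E·α·ΔT = 31.57 MPa ⇒ ΔT = 31.57 / (10.40×10³ × 5.60×10⁻⁶) = 542.1 K.
T = 26.7 + 542.1 = 568.8 °C.

569 °C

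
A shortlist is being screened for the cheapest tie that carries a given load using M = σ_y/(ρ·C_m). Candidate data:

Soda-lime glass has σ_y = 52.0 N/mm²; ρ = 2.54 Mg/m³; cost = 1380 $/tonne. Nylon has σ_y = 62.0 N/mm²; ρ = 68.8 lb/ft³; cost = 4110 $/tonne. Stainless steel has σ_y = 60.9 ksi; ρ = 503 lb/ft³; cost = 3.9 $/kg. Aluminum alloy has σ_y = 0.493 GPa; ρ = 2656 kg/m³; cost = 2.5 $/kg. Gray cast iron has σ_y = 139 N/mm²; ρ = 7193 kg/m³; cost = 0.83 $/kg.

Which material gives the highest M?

Normalizing units and computing the index:
  soda-lime glass: σ_y = 52.00 MPa, ρ = 2540 kg/m³, cost = 1.380 $/kg
  nylon: σ_y = 62.00 MPa, ρ = 1102 kg/m³, cost = 4.110 $/kg
  stainless steel: σ_y = 419.9 MPa, ρ = 8057 kg/m³, cost = 3.900 $/kg
  aluminum alloy: σ_y = 493.0 MPa, ρ = 2656 kg/m³, cost = 2.500 $/kg
  gray cast iron: σ_y = 139.0 MPa, ρ = 7193 kg/m³, cost = 0.8300 $/kg
  aluminum alloy: M = 74.2 kN·m per $
  gray cast iron: M = 23.3 kN·m per $
  soda-lime glass: M = 14.8 kN·m per $
  nylon: M = 13.7 kN·m per $
  stainless steel: M = 13.4 kN·m per $
Aluminum alloy has the largest M.

aluminum alloy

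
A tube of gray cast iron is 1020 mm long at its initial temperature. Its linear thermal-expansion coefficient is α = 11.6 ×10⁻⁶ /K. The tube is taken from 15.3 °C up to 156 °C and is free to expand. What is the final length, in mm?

ΔT = 156 − 15.3 = 140.7 K.
ΔL = α·L₀·ΔT = 11.6×10⁻⁶ × 1020 mm × 140.7 K = 1.66 mm.
L = L₀ + ΔL = 1020 + 1.66 = 1021.7 mm.

1021.7 mm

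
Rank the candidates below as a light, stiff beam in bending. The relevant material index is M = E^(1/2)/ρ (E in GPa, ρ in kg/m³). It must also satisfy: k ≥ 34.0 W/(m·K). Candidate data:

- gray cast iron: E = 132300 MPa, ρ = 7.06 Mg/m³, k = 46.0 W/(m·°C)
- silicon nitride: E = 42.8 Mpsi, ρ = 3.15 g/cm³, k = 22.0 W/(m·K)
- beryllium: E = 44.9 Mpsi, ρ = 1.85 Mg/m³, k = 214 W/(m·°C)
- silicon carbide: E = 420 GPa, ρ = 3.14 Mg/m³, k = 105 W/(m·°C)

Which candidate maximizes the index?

Screen on constraints: k ≥ 34.0 W/(m·K). Survivors: gray cast iron, beryllium, silicon carbide.
After converting to SI:
  gray cast iron: E = 132.3 GPa, ρ = 7060 kg/m³
  beryllium: E = 309.6 GPa, ρ = 1850 kg/m³
  silicon carbide: E = 420.0 GPa, ρ = 3140 kg/m³
  beryllium: M = 9.51×10⁻³
  silicon carbide: M = 6.53×10⁻³
  gray cast iron: M = 1.63×10⁻³
Highest index: beryllium.

beryllium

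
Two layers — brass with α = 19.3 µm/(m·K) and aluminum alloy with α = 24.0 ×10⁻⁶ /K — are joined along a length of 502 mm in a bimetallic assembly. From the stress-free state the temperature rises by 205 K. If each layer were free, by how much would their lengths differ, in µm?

484 µm

Δα = |19.3 − 24.0|×10⁻⁶/K = 4.70×10⁻⁶/K.
ΔL_mismatch = Δα·L·ΔT = 4.70×10⁻⁶ × 502.0 mm × 205.0 K = 484 µm.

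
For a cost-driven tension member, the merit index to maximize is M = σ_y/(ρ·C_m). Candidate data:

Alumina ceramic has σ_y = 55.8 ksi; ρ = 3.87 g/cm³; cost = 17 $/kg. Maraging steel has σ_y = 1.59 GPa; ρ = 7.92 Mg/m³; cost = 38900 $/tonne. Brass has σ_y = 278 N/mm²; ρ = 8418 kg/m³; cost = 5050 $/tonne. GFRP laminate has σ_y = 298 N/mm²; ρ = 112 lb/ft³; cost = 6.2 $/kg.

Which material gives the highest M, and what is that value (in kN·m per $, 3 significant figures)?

GFRP laminate, M = 26.8 kN·m per $

In SI units:
  alumina ceramic: σ_y = 384.7 MPa, ρ = 3870 kg/m³, cost = 17.00 $/kg
  maraging steel: σ_y = 1590 MPa, ρ = 7920 kg/m³, cost = 38.90 $/kg
  brass: σ_y = 278.0 MPa, ρ = 8418 kg/m³, cost = 5.050 $/kg
  GFRP laminate: σ_y = 298.0 MPa, ρ = 1794 kg/m³, cost = 6.200 $/kg
  GFRP laminate: M = 26.8 kN·m per $
  brass: M = 6.54 kN·m per $
  alumina ceramic: M = 5.85 kN·m per $
  maraging steel: M = 5.16 kN·m per $
Highest index: GFRP laminate.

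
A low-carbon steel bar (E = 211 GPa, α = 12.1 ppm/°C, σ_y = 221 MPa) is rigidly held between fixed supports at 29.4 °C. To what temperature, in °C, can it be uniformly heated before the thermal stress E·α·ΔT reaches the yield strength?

E·α·ΔT = 221.0 MPa ⇒ ΔT = 221.0 / (211.0×10³ × 12.1×10⁻⁶) = 86.56 K.
T = 29.4 + 86.56 = 116.0 °C.

116 °C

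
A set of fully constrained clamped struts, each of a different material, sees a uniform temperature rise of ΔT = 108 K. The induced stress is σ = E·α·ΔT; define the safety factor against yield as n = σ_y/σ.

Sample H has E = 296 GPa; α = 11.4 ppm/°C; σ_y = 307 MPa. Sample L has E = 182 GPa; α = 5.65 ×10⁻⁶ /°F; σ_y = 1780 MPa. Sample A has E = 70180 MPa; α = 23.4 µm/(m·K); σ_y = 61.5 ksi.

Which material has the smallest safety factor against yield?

In consistent units (E in GPa, α in ×10⁻⁶/K, σ_y in MPa):
  sample H: E = 296.0, α = 11.4, σ_y = 307.0 → σ = 364 MPa, n = 0.842
  sample L: E = 182.0, α = 10.2, σ_y = 1780 → σ = 200 MPa, n = 8.90
  sample A: E = 70.18, α = 23.4, σ_y = 424.0 → σ = 177 MPa, n = 2.39
Sample H has the lowest safety factor, n = 0.842.

sample H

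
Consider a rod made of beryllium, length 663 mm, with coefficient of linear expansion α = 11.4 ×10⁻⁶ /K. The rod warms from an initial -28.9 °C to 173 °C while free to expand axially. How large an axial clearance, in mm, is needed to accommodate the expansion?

ΔT = 173 − (-28.9) = 201.9 K.
ΔL = α·L₀·ΔT = 11.4×10⁻⁶ × 663 mm × 201.9 K = 1.53 mm.

1.53 mm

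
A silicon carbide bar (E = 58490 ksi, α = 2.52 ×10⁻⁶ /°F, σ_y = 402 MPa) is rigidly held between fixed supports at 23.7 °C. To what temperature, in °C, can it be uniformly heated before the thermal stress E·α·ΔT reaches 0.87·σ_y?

215 °C

E = 58490 ksi = 403.3 GPa.
α = 2.52×10⁻⁶/°F × 9/5 = 4.54×10⁻⁶/K.
E·α·ΔT = 349.7 MPa ⇒ ΔT = 349.7 / (403.3×10³ × 4.54×10⁻⁶) = 191.2 K.
T = 23.7 + 191.2 = 214.9 °C.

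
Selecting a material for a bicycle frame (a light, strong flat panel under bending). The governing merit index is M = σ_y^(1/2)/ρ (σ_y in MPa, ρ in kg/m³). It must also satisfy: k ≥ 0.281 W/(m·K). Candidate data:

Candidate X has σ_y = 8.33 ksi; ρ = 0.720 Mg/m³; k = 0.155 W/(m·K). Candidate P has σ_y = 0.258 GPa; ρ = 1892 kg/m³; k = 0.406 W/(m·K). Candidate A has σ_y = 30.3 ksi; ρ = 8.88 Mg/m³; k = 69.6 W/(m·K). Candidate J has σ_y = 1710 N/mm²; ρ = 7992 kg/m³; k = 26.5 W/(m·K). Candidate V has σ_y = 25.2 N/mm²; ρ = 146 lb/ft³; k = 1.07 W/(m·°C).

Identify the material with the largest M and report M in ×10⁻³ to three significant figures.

candidate P, M = 8.49×10⁻³

Screen on constraints: k ≥ 0.281 W/(m·K). Survivors: candidate P, candidate A, candidate J, candidate V.
Normalizing units and computing the index:
  candidate P: σ_y = 258.0 MPa, ρ = 1892 kg/m³
  candidate A: σ_y = 208.9 MPa, ρ = 8880 kg/m³
  candidate J: σ_y = 1710 MPa, ρ = 7992 kg/m³
  candidate V: σ_y = 25.20 MPa, ρ = 2339 kg/m³
  candidate P: M = 8.49×10⁻³
  candidate J: M = 5.17×10⁻³
  candidate V: M = 2.15×10⁻³
  candidate A: M = 1.63×10⁻³
Candidate P ranks first.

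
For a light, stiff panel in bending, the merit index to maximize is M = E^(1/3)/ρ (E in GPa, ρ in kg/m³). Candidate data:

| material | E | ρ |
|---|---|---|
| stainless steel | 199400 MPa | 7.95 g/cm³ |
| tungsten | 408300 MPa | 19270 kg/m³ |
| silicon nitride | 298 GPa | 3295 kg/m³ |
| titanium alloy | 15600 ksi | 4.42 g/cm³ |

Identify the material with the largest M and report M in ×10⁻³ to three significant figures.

Convert each candidate to consistent units, then evaluate M:
  stainless steel: E = 199.4 GPa, ρ = 7950 kg/m³
  tungsten: E = 408.3 GPa, ρ = 19270 kg/m³
  silicon nitride: E = 298.0 GPa, ρ = 3295 kg/m³
  titanium alloy: E = 107.6 GPa, ρ = 4420 kg/m³
  silicon nitride: M = 2.03×10⁻³
  titanium alloy: M = 1.08×10⁻³
  stainless steel: M = 0.735×10⁻³
  tungsten: M = 0.385×10⁻³
The maximum is for silicon nitride.

silicon nitride, M = 2.03×10⁻³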